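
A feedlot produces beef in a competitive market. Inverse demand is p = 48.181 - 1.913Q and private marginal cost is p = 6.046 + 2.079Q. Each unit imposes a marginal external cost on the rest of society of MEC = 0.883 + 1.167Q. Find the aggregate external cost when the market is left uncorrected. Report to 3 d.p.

74.325

Market equilibrium (private): 6.046 + 2.079Q = 48.181 - 1.913Q → Q_m = 10.5549.
Total external cost = ∫₀^{Q_m} (0.883 + 1.167Q) dQ = 0.883×10.5549 + ½×1.167×10.5549² = 74.3253.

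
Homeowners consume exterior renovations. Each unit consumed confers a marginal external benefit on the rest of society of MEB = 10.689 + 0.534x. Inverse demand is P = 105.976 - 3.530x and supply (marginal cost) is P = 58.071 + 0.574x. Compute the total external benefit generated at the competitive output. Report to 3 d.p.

Market equilibrium (private): 58.071 + 0.574x = 105.976 - 3.530x → x_m = 11.6728.
Total external benefit = ∫₀^{x_m} (10.689 + 0.534x) dx = 10.689×11.6728 + ½×0.534×11.6728² = 161.1504.

161.150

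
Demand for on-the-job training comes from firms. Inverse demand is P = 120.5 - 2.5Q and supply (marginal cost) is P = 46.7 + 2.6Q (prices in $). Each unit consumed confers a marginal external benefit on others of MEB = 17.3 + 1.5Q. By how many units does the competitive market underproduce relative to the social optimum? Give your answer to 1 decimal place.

Market equilibrium (private): 46.7 + 2.6Q = 120.5 - 2.5Q → Q_m = 14.4706.
Social marginal benefit = demand + MEB = 137.8 - Q.
Set SMB = MC: 137.8 - Q = 46.7 + 2.6Q → Q* = 25.3056.
Gap = |14.4706 − 25.3056| = 10.8350.

10.8 units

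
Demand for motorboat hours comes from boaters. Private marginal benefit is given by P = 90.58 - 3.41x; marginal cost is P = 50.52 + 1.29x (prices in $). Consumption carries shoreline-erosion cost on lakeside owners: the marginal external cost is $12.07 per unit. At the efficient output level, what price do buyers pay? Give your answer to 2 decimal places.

Social marginal benefit = demand − MEC = 78.51 - 3.41x.
Set SMB = MC: 78.51 - 3.41x = 50.52 + 1.29x → x* = 5.9553.
Consumer price on the demand curve at x*: 90.58 − 3.41×5.9553 = 70.2724.

P = $70.27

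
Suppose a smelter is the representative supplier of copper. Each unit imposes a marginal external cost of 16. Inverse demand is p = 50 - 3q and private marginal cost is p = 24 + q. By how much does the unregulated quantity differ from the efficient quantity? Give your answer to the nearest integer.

Market equilibrium (private): 24 + q = 50 - 3q → q_m = 6.5000.
Social marginal cost = private MC + MEC = 40 + q.
Set SMC = demand: 40 + q = 50 - 3q → q* = 2.5000.
Gap = |6.5000 − 2.5000| = 4.0000.

4 units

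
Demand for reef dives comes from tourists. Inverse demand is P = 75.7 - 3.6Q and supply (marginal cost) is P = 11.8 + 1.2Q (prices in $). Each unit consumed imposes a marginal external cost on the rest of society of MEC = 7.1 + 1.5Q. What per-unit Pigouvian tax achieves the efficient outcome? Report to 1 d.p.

Social marginal benefit = demand − MEC = 68.6 - 5.1Q.
Set SMB = MC: 68.6 - 5.1Q = 11.8 + 1.2Q → Q* = 9.0159.
The Pigouvian tax equals MEC at Q*: 7.1 + 1.5×9.0159 = 20.6239.

tax = $20.6 per unit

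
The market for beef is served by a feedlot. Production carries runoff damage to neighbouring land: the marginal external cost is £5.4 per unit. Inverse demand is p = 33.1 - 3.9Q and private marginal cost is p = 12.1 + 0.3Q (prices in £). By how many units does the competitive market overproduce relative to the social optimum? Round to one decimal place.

1.3 units

Market equilibrium (private): 12.1 + 0.3Q = 33.1 - 3.9Q → Q_m = 5.0000.
Social marginal cost = private MC + MEC = 17.5 + 0.3Q.
Set SMC = demand: 17.5 + 0.3Q = 33.1 - 3.9Q → Q* = 3.7143.
Gap = |5.0000 − 3.7143| = 1.2857.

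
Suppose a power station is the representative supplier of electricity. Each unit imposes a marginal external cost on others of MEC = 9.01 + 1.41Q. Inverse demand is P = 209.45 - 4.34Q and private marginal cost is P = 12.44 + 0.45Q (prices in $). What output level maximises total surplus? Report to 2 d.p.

Q* = 30.32

Social marginal cost = private MC + MEC = 21.45 + 1.86Q.
Set SMC = demand: 21.45 + 1.86Q = 209.45 - 4.34Q → Q* = 30.3226.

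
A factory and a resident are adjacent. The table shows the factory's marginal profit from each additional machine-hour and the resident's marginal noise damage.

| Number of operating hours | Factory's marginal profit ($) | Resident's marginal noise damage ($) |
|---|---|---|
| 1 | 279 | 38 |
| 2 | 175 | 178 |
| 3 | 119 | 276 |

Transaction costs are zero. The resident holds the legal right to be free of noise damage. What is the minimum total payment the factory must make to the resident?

Efficient level: marginal profit ≥ marginal noise damage through level 1, so k* = 1.
With the resident holding the right, the factory must at least compensate total damage at k*: 38 = 38.

$38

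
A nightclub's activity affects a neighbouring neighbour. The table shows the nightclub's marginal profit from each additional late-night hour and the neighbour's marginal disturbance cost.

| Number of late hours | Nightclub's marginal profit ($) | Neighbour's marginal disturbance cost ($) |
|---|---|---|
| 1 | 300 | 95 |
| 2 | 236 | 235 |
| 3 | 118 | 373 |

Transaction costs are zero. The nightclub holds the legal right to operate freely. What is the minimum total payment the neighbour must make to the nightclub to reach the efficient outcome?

$118

Left alone the nightclub would choose level 3 (marginal profit stays positive).
Efficient level: k* = 2 (marginal profit ≥ marginal disturbance cost through 2).
The neighbour must at least cover the nightclub's forgone profit from cutting 3→2: 118 = 118.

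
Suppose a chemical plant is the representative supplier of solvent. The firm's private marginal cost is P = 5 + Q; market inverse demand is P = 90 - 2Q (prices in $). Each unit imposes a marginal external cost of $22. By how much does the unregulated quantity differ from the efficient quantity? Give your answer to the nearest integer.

7 units

Market equilibrium (private): 5 + Q = 90 - 2Q → Q_m = 28.3333.
Social marginal cost = private MC + MEC = 27 + Q.
Set SMC = demand: 27 + Q = 90 - 2Q → Q* = 21.0000.
Gap = |28.3333 − 21.0000| = 7.3333.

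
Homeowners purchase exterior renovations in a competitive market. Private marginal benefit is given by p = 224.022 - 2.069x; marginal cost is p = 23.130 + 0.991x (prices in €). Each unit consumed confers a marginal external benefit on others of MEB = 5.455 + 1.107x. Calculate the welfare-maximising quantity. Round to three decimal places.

Social marginal benefit = demand + MEB = 229.477 - 0.962x.
Set SMB = MC: 229.477 - 0.962x = 23.130 + 0.991x → x* = 105.6564.

x* = 105.656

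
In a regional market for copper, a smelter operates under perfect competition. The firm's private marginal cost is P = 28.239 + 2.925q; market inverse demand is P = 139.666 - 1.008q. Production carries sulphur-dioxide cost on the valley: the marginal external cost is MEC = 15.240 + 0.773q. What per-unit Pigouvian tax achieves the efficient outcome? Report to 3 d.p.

Social marginal cost = private MC + MEC = 43.479 + 3.698q.
Set SMC = demand: 43.479 + 3.698q = 139.666 - 1.008q → q* = 20.4392.
The Pigouvian tax equals MEC at q*: 15.240 + 0.773×20.4392 = 31.0395.

tax = 31.040 per unit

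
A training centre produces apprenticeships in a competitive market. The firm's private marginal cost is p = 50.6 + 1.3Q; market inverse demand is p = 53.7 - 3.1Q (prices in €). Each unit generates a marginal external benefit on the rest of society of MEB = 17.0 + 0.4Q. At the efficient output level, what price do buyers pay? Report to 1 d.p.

P = €38.1

Social marginal cost = private MC − MEB = 33.6 + 0.9Q.
Set SMC = demand: 33.6 + 0.9Q = 53.7 - 3.1Q → Q* = 5.0250.
Consumer price on the demand curve at Q*: 53.7 − 3.1×5.0250 = 38.1225.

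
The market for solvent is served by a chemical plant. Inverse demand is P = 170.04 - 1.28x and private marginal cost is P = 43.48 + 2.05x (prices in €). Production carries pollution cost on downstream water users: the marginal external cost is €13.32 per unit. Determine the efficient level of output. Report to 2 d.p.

Social marginal cost = private MC + MEC = 56.80 + 2.05x.
Set SMC = demand: 56.80 + 2.05x = 170.04 - 1.28x → x* = 34.0060.

x* = 34.01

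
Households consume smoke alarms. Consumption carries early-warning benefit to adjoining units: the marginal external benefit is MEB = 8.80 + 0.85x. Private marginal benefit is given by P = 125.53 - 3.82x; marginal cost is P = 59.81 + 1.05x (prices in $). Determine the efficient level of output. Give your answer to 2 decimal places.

Social marginal benefit = demand + MEB = 134.33 - 2.97x.
Set SMB = MC: 134.33 - 2.97x = 59.81 + 1.05x → x* = 18.5373.

x* = 18.54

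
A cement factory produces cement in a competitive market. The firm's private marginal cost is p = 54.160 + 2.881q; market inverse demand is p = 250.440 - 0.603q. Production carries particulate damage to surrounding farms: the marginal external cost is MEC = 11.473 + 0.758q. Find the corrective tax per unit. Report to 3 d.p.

tax = 44.496 per unit

Social marginal cost = private MC + MEC = 65.633 + 3.639q.
Set SMC = demand: 65.633 + 3.639q = 250.440 - 0.603q → q* = 43.5660.
The Pigouvian tax equals MEC at q*: 11.473 + 0.758×43.5660 = 44.4960.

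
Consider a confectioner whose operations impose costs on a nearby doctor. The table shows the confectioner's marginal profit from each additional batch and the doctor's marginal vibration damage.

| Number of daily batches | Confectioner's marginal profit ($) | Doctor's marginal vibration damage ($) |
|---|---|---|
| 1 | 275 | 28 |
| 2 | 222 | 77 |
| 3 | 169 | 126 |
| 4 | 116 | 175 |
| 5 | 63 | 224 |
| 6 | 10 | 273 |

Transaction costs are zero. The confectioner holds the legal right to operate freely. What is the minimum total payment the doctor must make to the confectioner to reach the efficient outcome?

Left alone the confectioner would choose level 6 (marginal profit stays positive).
Efficient level: k* = 3 (marginal profit ≥ marginal vibration damage through 3).
The doctor must at least cover the confectioner's forgone profit from cutting 6→3: 116 + 63 + 10 = 189.

$189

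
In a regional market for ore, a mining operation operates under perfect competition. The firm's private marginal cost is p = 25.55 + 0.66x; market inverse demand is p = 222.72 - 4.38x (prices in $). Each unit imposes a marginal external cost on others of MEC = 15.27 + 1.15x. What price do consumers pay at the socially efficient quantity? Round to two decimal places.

P = $94.01

Social marginal cost = private MC + MEC = 40.82 + 1.81x.
Set SMC = demand: 40.82 + 1.81x = 222.72 - 4.38x → x* = 29.3861.
Consumer price on the demand curve at x*: 222.72 − 4.38×29.3861 = 94.0089.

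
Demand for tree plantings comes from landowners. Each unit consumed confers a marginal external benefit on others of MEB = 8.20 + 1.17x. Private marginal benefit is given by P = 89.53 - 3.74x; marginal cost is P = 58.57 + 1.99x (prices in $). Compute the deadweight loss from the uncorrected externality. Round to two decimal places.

Market equilibrium (private): 58.57 + 1.99x = 89.53 - 3.74x → x_m = 5.4031.
Social marginal benefit = demand + MEB = 97.73 - 2.57x.
Set SMB = MC: 97.73 - 2.57x = 58.57 + 1.99x → x* = 8.5877.
Between x* and x_m the wedge SMB − MC runs linearly from 0 to MEB(x_m), so the loss is a triangle.
DWL = ½ × 3.1846 × 14.5217 = 23.1229.

DWL = $23.12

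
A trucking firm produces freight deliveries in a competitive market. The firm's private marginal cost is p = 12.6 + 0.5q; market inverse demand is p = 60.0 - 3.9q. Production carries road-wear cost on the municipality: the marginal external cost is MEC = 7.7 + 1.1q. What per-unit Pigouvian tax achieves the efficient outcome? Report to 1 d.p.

tax = 15.6 per unit

Social marginal cost = private MC + MEC = 20.3 + 1.6q.
Set SMC = demand: 20.3 + 1.6q = 60.0 - 3.9q → q* = 7.2182.
The Pigouvian tax equals MEC at q*: 7.7 + 1.1×7.2182 = 15.6400.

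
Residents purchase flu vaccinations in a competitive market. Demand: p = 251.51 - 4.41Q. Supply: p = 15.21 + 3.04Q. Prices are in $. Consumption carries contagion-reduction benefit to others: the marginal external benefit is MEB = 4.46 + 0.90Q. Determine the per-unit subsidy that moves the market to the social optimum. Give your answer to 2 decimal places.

subsidy = $37.54 per unit

Social marginal benefit = demand + MEB = 255.97 - 3.51Q.
Set SMB = MC: 255.97 - 3.51Q = 15.21 + 3.04Q → Q* = 36.7573.
The Pigouvian subsidy equals MEB at Q*: 4.46 + 0.90×36.7573 = 37.5416.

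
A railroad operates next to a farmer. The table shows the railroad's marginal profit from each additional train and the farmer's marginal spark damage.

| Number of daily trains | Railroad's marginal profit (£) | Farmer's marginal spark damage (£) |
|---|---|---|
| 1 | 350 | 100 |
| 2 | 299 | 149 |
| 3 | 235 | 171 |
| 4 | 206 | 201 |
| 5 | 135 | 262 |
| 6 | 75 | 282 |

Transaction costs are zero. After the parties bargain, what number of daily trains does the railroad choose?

Bargaining reaches the level where marginal profit last exceeds marginal spark damage.
That holds through level 4 (206 ≥ 201) but not at 5 (135 < 262).

4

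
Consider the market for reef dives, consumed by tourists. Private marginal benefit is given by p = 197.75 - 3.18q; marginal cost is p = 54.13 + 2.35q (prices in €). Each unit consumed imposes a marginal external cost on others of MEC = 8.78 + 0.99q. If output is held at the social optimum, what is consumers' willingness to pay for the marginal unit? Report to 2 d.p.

P = €131.98

Social marginal benefit = demand − MEC = 188.97 - 4.17q.
Set SMB = MC: 188.97 - 4.17q = 54.13 + 2.35q → q* = 20.6810.
Consumer price on the demand curve at q*: 197.75 − 3.18×20.6810 = 131.9844.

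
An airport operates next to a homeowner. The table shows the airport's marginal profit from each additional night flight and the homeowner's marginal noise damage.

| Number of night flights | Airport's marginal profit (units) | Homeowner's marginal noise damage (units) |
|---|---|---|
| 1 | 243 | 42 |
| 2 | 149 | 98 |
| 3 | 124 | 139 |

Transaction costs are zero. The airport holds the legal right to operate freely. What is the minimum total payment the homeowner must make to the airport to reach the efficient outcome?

124

Left alone the airport would choose level 3 (marginal profit stays positive).
Efficient level: k* = 2 (marginal profit ≥ marginal noise damage through 2).
The homeowner must at least cover the airport's forgone profit from cutting 3→2: 124 = 124.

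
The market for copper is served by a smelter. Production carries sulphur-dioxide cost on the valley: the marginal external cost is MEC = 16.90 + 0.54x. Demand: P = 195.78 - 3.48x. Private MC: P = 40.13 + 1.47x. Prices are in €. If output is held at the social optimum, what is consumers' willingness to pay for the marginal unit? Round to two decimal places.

P = €107.83

Social marginal cost = private MC + MEC = 57.03 + 2.01x.
Set SMC = demand: 57.03 + 2.01x = 195.78 - 3.48x → x* = 25.2732.
Consumer price on the demand curve at x*: 195.78 − 3.48×25.2732 = 107.8293.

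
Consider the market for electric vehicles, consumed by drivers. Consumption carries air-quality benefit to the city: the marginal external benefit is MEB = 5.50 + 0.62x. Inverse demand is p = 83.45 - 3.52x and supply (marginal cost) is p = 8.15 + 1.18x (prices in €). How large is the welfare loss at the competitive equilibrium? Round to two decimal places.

Market equilibrium (private): 8.15 + 1.18x = 83.45 - 3.52x → x_m = 16.0213.
Social marginal benefit = demand + MEB = 88.95 - 2.90x.
Set SMB = MC: 88.95 - 2.90x = 8.15 + 1.18x → x* = 19.8039.
Between x* and x_m the wedge SMB − MC runs linearly from 0 to MEB(x_m), so the loss is a triangle.
DWL = ½ × 3.7826 × 15.4332 = 29.1888.

DWL = €29.19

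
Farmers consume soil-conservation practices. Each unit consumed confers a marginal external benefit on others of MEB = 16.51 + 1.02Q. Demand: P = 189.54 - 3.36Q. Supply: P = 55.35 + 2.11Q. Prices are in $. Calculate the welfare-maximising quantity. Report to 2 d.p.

Q* = 33.87

Social marginal benefit = demand + MEB = 206.05 - 2.34Q.
Set SMB = MC: 206.05 - 2.34Q = 55.35 + 2.11Q → Q* = 33.8652.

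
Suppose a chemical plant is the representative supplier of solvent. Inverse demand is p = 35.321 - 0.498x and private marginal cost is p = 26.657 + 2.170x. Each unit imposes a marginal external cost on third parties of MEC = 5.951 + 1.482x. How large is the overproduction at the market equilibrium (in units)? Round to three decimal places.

Market equilibrium (private): 26.657 + 2.170x = 35.321 - 0.498x → x_m = 3.2474.
Social marginal cost = private MC + MEC = 32.608 + 3.652x.
Set SMC = demand: 32.608 + 3.652x = 35.321 - 0.498x → x* = 0.6537.
Gap = |3.2474 − 0.6537| = 2.5937.

2.594 units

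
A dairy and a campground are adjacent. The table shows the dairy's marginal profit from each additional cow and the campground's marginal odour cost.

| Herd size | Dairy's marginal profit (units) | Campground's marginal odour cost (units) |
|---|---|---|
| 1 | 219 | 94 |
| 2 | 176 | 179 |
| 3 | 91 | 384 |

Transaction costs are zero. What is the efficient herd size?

Bargaining reaches the level where marginal profit last exceeds marginal odour cost.
That holds through level 1 (219 ≥ 94) but not at 2 (176 < 179).

1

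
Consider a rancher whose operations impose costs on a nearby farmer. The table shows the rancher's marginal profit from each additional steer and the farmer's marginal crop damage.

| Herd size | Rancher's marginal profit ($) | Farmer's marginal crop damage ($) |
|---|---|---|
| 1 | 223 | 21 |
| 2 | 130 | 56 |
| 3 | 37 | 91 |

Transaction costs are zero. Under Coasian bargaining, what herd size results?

2

Bargaining reaches the level where marginal profit last exceeds marginal crop damage.
That holds through level 2 (130 ≥ 56) but not at 3 (37 < 91).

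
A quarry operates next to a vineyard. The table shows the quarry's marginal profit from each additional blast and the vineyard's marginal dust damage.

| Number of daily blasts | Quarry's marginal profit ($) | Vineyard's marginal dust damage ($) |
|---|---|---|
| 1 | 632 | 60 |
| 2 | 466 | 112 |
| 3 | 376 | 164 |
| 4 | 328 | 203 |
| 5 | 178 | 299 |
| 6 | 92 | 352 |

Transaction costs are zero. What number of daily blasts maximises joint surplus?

4

Bargaining reaches the level where marginal profit last exceeds marginal dust damage.
That holds through level 4 (328 ≥ 203) but not at 5 (178 < 299).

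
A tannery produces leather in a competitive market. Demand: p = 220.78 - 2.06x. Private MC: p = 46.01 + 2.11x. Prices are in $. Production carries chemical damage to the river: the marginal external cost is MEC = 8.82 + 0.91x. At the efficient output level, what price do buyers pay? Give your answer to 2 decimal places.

P = $153.49

Social marginal cost = private MC + MEC = 54.83 + 3.02x.
Set SMC = demand: 54.83 + 3.02x = 220.78 - 2.06x → x* = 32.6673.
Consumer price on the demand curve at x*: 220.78 − 2.06×32.6673 = 153.4854.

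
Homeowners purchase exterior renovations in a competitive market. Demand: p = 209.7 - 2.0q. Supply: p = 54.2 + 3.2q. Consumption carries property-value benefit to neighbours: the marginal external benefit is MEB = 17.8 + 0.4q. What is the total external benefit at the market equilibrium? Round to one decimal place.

Market equilibrium (private): 54.2 + 3.2q = 209.7 - 2.0q → q_m = 29.9038.
Total external benefit = ∫₀^{q_m} (17.8 + 0.4q) dq = 17.8×29.9038 + ½×0.4×29.9038² = 711.1351.

711.1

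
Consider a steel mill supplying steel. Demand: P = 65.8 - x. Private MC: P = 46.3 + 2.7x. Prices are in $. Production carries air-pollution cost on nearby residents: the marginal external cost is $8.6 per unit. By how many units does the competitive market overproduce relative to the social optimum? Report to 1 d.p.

2.3 units

Market equilibrium (private): 46.3 + 2.7x = 65.8 - x → x_m = 5.2703.
Social marginal cost = private MC + MEC = 54.9 + 2.7x.
Set SMC = demand: 54.9 + 2.7x = 65.8 - x → x* = 2.9459.
Gap = |5.2703 − 2.9459| = 2.3244.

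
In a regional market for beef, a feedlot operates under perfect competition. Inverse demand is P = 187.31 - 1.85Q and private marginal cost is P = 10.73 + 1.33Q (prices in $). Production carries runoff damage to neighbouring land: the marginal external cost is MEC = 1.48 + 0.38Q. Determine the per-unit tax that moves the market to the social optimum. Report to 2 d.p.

tax = $20.17 per unit

Social marginal cost = private MC + MEC = 12.21 + 1.71Q.
Set SMC = demand: 12.21 + 1.71Q = 187.31 - 1.85Q → Q* = 49.1854.
The Pigouvian tax equals MEC at Q*: 1.48 + 0.38×49.1854 = 20.1705.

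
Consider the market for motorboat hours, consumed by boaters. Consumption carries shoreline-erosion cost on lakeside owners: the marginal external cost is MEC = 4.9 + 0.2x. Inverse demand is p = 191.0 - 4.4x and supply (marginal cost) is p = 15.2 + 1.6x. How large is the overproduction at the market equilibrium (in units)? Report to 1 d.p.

Market equilibrium (private): 15.2 + 1.6x = 191.0 - 4.4x → x_m = 29.3000.
Social marginal benefit = demand − MEC = 186.1 - 4.6x.
Set SMB = MC: 186.1 - 4.6x = 15.2 + 1.6x → x* = 27.5645.
Gap = |29.3000 − 27.5645| = 1.7355.

1.7 units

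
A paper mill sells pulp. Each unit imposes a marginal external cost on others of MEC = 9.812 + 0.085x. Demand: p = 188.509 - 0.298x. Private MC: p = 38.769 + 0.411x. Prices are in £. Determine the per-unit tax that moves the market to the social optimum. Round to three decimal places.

Social marginal cost = private MC + MEC = 48.581 + 0.496x.
Set SMC = demand: 48.581 + 0.496x = 188.509 - 0.298x → x* = 176.2317.
The Pigouvian tax equals MEC at x*: 9.812 + 0.085×176.2317 = 24.7917.

tax = £24.792 per unit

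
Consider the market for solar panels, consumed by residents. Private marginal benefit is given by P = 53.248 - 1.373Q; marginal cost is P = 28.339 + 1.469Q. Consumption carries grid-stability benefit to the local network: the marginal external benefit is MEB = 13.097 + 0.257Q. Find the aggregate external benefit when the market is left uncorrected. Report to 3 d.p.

124.661

Market equilibrium (private): 28.339 + 1.469Q = 53.248 - 1.373Q → Q_m = 8.7646.
Total external benefit = ∫₀^{Q_m} (13.097 + 0.257Q) dQ = 13.097×8.7646 + ½×0.257×8.7646² = 124.6611.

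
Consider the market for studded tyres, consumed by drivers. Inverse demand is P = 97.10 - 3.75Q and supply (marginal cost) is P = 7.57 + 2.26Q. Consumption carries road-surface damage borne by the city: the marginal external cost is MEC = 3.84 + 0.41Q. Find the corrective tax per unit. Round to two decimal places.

Social marginal benefit = demand − MEC = 93.26 - 4.16Q.
Set SMB = MC: 93.26 - 4.16Q = 7.57 + 2.26Q → Q* = 13.3474.
The Pigouvian tax equals MEC at Q*: 3.84 + 0.41×13.3474 = 9.3124.

tax = 9.31 per unit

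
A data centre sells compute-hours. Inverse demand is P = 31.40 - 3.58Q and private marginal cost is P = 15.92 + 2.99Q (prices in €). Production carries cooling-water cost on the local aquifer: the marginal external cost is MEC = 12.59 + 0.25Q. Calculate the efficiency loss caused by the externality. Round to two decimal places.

DWL = €12.73

Market equilibrium (private): 15.92 + 2.99Q = 31.40 - 3.58Q → Q_m = 2.3562.
Social marginal cost = private MC + MEC = 28.51 + 3.24Q.
Set SMC = demand: 28.51 + 3.24Q = 31.40 - 3.58Q → Q* = 0.4238.
Between Q* and Q_m the wedge SMC − demand runs linearly from 0 to MEC(Q_m), so the loss is a triangle.
DWL = ½ × 1.9324 × 13.1790 = 12.7335.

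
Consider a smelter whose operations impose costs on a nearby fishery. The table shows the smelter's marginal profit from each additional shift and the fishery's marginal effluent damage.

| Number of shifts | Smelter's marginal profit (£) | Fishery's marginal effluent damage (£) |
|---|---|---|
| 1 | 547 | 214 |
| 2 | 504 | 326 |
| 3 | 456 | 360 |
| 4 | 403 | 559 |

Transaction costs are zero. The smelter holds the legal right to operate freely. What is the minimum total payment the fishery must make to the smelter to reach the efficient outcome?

£403

Left alone the smelter would choose level 4 (marginal profit stays positive).
Efficient level: k* = 3 (marginal profit ≥ marginal effluent damage through 3).
The fishery must at least cover the smelter's forgone profit from cutting 4→3: 403 = 403.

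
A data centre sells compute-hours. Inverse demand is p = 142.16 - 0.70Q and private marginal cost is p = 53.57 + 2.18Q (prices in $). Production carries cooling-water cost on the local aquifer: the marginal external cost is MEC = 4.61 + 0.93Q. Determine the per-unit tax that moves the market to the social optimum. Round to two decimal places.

tax = $25.11 per unit

Social marginal cost = private MC + MEC = 58.18 + 3.11Q.
Set SMC = demand: 58.18 + 3.11Q = 142.16 - 0.70Q → Q* = 22.0420.
The Pigouvian tax equals MEC at Q*: 4.61 + 0.93×22.0420 = 25.1091.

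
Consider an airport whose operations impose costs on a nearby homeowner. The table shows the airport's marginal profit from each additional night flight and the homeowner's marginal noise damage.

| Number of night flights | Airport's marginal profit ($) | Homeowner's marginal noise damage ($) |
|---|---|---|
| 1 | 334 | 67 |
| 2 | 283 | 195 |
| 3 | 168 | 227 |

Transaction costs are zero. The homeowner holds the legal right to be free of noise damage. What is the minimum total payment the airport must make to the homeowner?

$262

Efficient level: marginal profit ≥ marginal noise damage through level 2, so k* = 2.
With the homeowner holding the right, the airport must at least compensate total damage at k*: 67 + 195 = 262.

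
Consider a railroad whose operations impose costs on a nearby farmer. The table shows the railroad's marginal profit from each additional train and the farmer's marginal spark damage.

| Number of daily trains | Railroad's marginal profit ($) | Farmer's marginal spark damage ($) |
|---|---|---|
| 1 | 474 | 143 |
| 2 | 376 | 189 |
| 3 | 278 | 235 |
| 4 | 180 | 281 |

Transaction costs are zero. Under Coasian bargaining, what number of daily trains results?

Bargaining reaches the level where marginal profit last exceeds marginal spark damage.
That holds through level 3 (278 ≥ 235) but not at 4 (180 < 281).

3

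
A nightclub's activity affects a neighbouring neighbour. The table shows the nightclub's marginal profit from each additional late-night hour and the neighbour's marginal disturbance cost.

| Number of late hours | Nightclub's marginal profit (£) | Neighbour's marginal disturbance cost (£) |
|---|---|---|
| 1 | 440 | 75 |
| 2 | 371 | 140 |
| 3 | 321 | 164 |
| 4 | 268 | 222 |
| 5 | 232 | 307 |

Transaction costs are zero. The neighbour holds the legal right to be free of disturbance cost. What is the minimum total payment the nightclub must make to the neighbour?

£601

Efficient level: marginal profit ≥ marginal disturbance cost through level 4, so k* = 4.
With the neighbour holding the right, the nightclub must at least compensate total damage at k*: 75 + 140 + 164 + 222 = 601.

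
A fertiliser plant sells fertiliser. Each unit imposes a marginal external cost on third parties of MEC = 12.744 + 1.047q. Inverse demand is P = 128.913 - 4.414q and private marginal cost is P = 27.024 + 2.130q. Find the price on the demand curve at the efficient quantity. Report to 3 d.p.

P = 77.077

Social marginal cost = private MC + MEC = 39.768 + 3.177q.
Set SMC = demand: 39.768 + 3.177q = 128.913 - 4.414q → q* = 11.7435.
Consumer price on the demand curve at q*: 128.913 − 4.414×11.7435 = 77.0772.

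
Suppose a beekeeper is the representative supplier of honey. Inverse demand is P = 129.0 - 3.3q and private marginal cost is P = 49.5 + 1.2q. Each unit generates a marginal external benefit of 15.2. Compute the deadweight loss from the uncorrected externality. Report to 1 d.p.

DWL = 25.7

Market equilibrium (private): 49.5 + 1.2q = 129.0 - 3.3q → q_m = 17.6667.
Social marginal cost = private MC − MEB = 34.3 + 1.2q.
Set SMC = demand: 34.3 + 1.2q = 129.0 - 3.3q → q* = 21.0444.
The loss is the area between SMC and demand from q* to q_m; with linear curves that's a triangle of height MEB(q_m).
DWL = ½ × 3.3777 × 15.2000 = 25.6705.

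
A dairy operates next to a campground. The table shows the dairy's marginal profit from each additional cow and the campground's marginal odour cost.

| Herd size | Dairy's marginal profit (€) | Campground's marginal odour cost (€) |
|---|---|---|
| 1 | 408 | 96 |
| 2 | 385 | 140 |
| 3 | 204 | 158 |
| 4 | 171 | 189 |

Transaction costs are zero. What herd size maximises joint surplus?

3

Bargaining reaches the level where marginal profit last exceeds marginal odour cost.
That holds through level 3 (204 ≥ 158) but not at 4 (171 < 189).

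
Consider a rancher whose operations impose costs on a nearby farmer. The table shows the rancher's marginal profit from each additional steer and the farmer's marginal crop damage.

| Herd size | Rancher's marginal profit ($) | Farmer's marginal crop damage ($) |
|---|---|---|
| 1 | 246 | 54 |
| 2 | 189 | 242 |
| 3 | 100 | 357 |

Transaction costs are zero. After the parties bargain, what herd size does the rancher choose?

1

Bargaining reaches the level where marginal profit last exceeds marginal crop damage.
That holds through level 1 (246 ≥ 54) but not at 2 (189 < 242).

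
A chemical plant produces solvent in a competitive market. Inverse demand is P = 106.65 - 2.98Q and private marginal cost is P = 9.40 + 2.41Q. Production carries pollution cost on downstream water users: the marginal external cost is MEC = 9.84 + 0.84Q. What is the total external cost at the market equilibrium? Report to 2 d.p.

Market equilibrium (private): 9.40 + 2.41Q = 106.65 - 2.98Q → Q_m = 18.0427.
Total external cost = ∫₀^{Q_m} (9.84 + 0.84Q) dQ = 9.84×18.0427 + ½×0.84×18.0427² = 314.2666.

314.27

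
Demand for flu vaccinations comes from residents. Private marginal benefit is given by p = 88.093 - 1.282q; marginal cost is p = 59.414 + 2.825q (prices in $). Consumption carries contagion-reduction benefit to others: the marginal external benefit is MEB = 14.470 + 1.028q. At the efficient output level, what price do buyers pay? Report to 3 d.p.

Social marginal benefit = demand + MEB = 102.563 - 0.254q.
Set SMB = MC: 102.563 - 0.254q = 59.414 + 2.825q → q* = 14.0140.
Consumer price on the demand curve at q*: 88.093 − 1.282×14.0140 = 70.1271.

P = $70.127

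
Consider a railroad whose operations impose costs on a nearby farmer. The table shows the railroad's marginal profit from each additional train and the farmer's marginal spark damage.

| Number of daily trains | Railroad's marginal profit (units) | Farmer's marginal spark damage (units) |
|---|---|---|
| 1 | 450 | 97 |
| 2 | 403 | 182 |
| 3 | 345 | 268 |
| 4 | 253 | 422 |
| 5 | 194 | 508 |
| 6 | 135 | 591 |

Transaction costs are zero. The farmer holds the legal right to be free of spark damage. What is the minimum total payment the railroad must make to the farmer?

Efficient level: marginal profit ≥ marginal spark damage through level 3, so k* = 3.
With the farmer holding the right, the railroad must at least compensate total damage at k*: 97 + 182 + 268 = 547.

547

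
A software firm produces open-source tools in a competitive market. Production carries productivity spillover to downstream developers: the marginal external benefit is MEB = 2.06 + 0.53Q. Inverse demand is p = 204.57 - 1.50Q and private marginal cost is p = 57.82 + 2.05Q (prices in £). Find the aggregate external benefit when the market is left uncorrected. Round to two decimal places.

Market equilibrium (private): 57.82 + 2.05Q = 204.57 - 1.50Q → Q_m = 41.3380.
Total external benefit = ∫₀^{Q_m} (2.06 + 0.53Q) dQ = 2.06×41.3380 + ½×0.53×41.3380² = 537.9963.

£538.00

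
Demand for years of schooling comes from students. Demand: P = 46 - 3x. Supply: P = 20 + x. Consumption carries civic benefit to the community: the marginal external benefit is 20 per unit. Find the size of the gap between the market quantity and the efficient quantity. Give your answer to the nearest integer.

Market equilibrium (private): 20 + x = 46 - 3x → x_m = 6.5000.
Social marginal benefit = demand + MEB = 66 - 3x.
Set SMB = MC: 66 - 3x = 20 + x → x* = 11.5000.
Gap = |6.5000 − 11.5000| = 5.0000.

5 units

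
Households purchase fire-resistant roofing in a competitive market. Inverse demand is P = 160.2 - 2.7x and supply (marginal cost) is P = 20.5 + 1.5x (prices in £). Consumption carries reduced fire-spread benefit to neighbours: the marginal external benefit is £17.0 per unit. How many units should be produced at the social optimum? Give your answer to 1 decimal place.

Social marginal benefit = demand + MEB = 177.2 - 2.7x.
Set SMB = MC: 177.2 - 2.7x = 20.5 + 1.5x → x* = 37.3095.

x* = 37.3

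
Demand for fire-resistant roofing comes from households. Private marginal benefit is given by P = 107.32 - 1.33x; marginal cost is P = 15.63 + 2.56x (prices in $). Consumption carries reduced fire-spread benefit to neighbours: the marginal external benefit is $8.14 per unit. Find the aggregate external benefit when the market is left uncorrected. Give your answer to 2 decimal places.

$191.87

Market equilibrium (private): 15.63 + 2.56x = 107.32 - 1.33x → x_m = 23.5707.
Total external benefit = MEB × x_m = 8.14 × 23.5707 = 191.8655.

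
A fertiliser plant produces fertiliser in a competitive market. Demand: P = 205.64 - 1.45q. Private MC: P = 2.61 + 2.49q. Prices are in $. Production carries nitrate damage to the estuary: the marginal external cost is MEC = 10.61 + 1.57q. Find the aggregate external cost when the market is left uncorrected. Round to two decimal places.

Market equilibrium (private): 2.61 + 2.49q = 205.64 - 1.45q → q_m = 51.5305.
Total external cost = ∫₀^{q_m} (10.61 + 1.57q) dq = 10.61×51.5305 + ½×1.57×51.5305² = 2631.2217.

$2631.22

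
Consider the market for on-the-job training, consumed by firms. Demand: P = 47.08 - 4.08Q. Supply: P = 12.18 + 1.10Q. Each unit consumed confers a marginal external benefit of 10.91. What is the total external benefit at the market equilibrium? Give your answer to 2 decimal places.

73.51

Market equilibrium (private): 12.18 + 1.10Q = 47.08 - 4.08Q → Q_m = 6.7375.
Total external benefit = MEB × Q_m = 10.91 × 6.7375 = 73.5061.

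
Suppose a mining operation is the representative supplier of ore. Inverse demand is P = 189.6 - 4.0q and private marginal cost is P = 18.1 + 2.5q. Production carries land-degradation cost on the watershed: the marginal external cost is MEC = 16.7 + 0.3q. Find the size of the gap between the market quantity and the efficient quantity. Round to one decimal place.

Market equilibrium (private): 18.1 + 2.5q = 189.6 - 4.0q → q_m = 26.3846.
Social marginal cost = private MC + MEC = 34.8 + 2.8q.
Set SMC = demand: 34.8 + 2.8q = 189.6 - 4.0q → q* = 22.7647.
Gap = |26.3846 − 22.7647| = 3.6199.

3.6 units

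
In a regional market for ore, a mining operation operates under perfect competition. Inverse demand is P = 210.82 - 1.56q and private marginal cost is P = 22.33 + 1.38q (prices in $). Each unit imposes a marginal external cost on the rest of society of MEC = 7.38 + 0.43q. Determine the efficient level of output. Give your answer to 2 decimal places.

Social marginal cost = private MC + MEC = 29.71 + 1.81q.
Set SMC = demand: 29.71 + 1.81q = 210.82 - 1.56q → q* = 53.7418.

q* = 53.74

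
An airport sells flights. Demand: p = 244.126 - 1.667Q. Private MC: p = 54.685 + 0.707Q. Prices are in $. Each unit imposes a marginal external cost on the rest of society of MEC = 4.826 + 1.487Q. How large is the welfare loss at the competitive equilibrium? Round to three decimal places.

Market equilibrium (private): 54.685 + 0.707Q = 244.126 - 1.667Q → Q_m = 79.7982.
Social marginal cost = private MC + MEC = 59.511 + 2.194Q.
Set SMC = demand: 59.511 + 2.194Q = 244.126 - 1.667Q → Q* = 47.8153.
Between Q* and Q_m the wedge SMC − demand runs linearly from 0 to MEC(Q_m), so the loss is a triangle.
DWL = ½ × 31.9829 × 123.4860 = 1974.7202.

DWL = $1974.720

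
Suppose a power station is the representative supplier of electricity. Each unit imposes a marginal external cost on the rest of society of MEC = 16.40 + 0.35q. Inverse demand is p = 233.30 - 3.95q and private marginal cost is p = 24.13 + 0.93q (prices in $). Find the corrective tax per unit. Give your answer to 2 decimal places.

Social marginal cost = private MC + MEC = 40.53 + 1.28q.
Set SMC = demand: 40.53 + 1.28q = 233.30 - 3.95q → q* = 36.8585.
The Pigouvian tax equals MEC at q*: 16.40 + 0.35×36.8585 = 29.3005.

tax = $29.30 per unit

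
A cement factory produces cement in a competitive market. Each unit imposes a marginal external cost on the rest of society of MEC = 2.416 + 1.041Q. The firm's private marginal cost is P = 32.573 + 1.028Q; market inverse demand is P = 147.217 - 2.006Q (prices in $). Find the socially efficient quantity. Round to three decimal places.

Social marginal cost = private MC + MEC = 34.989 + 2.069Q.
Set SMC = demand: 34.989 + 2.069Q = 147.217 - 2.006Q → Q* = 27.5406.

Q* = 27.541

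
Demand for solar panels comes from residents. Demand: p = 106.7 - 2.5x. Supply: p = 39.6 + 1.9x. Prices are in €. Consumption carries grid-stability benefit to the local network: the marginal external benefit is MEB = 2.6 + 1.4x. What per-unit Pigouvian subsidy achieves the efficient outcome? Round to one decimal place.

subsidy = €35.1 per unit

Social marginal benefit = demand + MEB = 109.3 - 1.1x.
Set SMB = MC: 109.3 - 1.1x = 39.6 + 1.9x → x* = 23.2333.
The Pigouvian subsidy equals MEB at x*: 2.6 + 1.4×23.2333 = 35.1266.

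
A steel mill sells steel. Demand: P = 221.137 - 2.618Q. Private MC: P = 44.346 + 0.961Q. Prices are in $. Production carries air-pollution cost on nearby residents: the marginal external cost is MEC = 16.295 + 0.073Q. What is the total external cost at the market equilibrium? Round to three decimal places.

$893.982

Market equilibrium (private): 44.346 + 0.961Q = 221.137 - 2.618Q → Q_m = 49.3968.
Total external cost = ∫₀^{Q_m} (16.295 + 0.073Q) dQ = 16.295×49.3968 + ½×0.073×49.3968² = 893.9825.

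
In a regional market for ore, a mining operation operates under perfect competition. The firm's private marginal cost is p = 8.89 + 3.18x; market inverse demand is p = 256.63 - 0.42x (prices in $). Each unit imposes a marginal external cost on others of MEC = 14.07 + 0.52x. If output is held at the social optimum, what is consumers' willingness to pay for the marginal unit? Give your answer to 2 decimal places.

P = $232.81

Social marginal cost = private MC + MEC = 22.96 + 3.70x.
Set SMC = demand: 22.96 + 3.70x = 256.63 - 0.42x → x* = 56.7160.
Consumer price on the demand curve at x*: 256.63 − 0.42×56.7160 = 232.8093.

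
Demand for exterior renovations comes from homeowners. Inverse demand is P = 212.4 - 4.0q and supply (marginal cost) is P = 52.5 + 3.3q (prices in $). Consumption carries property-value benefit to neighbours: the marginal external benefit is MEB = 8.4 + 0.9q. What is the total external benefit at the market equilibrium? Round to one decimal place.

Market equilibrium (private): 52.5 + 3.3q = 212.4 - 4.0q → q_m = 21.9041.
Total external benefit = ∫₀^{q_m} (8.4 + 0.9q) dq = 8.4×21.9041 + ½×0.9×21.9041² = 399.8998.

$399.9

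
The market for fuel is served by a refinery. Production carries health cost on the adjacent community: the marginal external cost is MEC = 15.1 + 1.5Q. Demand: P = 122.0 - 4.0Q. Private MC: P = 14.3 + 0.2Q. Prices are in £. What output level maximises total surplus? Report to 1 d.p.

Social marginal cost = private MC + MEC = 29.4 + 1.7Q.
Set SMC = demand: 29.4 + 1.7Q = 122.0 - 4.0Q → Q* = 16.2456.

Q* = 16.2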